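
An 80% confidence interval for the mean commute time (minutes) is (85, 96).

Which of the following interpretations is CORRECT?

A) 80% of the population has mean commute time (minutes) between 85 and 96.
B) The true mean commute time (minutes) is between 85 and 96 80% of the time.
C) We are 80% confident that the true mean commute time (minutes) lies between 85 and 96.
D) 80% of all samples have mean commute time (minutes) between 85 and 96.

A confidence interval represents our confidence in the procedure, not a probability statement about the parameter.

Key concept: If we repeated this sampling process many times and computed an 80% CI each time, about 80% of those intervals would contain the true population parameter.

For this specific interval (85, 96):
- Midpoint (point estimate): 90.5
- Margin of error: 5.5

The correct interpretation is the one stating confidence that the true parameter lies in the interval — option C.

C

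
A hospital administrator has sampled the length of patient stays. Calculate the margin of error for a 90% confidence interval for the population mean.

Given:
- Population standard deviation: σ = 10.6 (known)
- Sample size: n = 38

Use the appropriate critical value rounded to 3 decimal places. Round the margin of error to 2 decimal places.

The population standard deviation σ is known, so use the z-interval margin of error formula.

For 90% confidence, z* = 1.645 (from standard normal table)

Margin of error formula for z-interval: E = z* × σ/√n

E = 1.645 × 10.6/√38
  = 1.645 × 1.719547
  = 2.8287

Rounded to 2 decimal places:

2.83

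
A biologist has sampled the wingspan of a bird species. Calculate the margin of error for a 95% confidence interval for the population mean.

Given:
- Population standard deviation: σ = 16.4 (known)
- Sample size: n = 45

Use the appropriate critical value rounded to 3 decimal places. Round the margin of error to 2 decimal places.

The population standard deviation σ is known, so use the z-interval margin of error formula.

For 95% confidence, z* = 1.96 (from standard normal table)

Margin of error formula for z-interval: E = z* × σ/√n

E = 1.96 × 16.4/√45
  = 1.96 × 2.444768
  = 4.7917

Rounded to 2 decimal places:

4.79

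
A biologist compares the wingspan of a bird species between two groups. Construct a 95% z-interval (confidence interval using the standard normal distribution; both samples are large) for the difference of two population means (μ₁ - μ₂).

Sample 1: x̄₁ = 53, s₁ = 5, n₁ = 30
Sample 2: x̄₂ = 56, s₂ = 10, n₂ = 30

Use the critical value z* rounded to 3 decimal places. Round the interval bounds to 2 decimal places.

Both samples are large (n₁ = 30 ≥ 30, n₂ = 30 ≥ 30), so a z-interval for the difference of means applies.

Point estimate: x̄₁ - x̄₂ = 53 - 56 = -3

Standard error: SE = √(s₁²/n₁ + s₂²/n₂)
= √(5²/30 + 10²/30)
= √(0.833333 + 3.333333)
= 2.041241

For 95% confidence, z* = 1.96 (from standard normal table)
Margin of error: E = z* × SE = 1.96 × 2.041241 = 4.0008

Z-interval: (x̄₁ - x̄₂) ± E = -3 ± 4.0008 = (-7.0008, 1.0008)

Rounded to 2 decimal places:

(-7.00, 1.00)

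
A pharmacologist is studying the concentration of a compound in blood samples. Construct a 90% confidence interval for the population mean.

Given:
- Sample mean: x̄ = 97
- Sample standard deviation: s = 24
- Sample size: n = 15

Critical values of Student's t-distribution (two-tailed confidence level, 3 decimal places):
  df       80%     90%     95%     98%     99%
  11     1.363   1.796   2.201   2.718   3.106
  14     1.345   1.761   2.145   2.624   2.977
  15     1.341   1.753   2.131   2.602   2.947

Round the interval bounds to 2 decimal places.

The population standard deviation σ is unknown (only the sample standard deviation s is given), so use a t-interval with df = n - 1 = 15 - 1 = 14.

For 90% confidence with df = 14, t* = 1.761 (from t-table)

Standard error: SE = s/√n = 24/√15 = 6.196773

Margin of error: E = t* × SE = 1.761 × 6.196773 = 10.9125

T-interval: x̄ ± E = 97 ± 10.9125 = (86.0875, 107.9125)

Rounded to 2 decimal places:

(86.09, 107.91)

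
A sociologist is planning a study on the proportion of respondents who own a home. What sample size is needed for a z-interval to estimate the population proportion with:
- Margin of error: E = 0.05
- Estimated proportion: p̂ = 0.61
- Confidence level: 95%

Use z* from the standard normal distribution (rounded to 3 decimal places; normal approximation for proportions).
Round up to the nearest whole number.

Using z* for proportion z-interval (normal approximation).

For 95% confidence, z* = 1.96 (from standard normal table)

Sample size formula for proportion z-interval: n = z*²p̂(1-p̂)/E²

n = 1.96² × 0.61 × 0.39 / 0.05²
  = 3.8416 × 0.2379 / 0.0025
  = 365.5667

Round up to the nearest whole number: n = 366

366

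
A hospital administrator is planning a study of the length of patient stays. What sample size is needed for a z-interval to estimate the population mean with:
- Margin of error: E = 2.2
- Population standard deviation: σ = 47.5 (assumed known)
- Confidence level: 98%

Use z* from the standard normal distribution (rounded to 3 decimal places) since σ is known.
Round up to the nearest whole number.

Using z* since population σ is known (z-interval formula).

For 98% confidence, z* = 2.326 (from standard normal table)

Sample size formula for z-interval: n = (z*σ/E)²

n = (2.326 × 47.5 / 2.2)²
  = (50.220455)²
  = 2522.0941

Round up to the nearest whole number: n = 2523

2523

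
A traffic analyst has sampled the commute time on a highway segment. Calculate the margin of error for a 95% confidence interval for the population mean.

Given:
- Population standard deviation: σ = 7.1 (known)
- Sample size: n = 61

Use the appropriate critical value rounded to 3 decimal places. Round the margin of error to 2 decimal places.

The population standard deviation σ is known, so use the z-interval margin of error formula.

For 95% confidence, z* = 1.96 (from standard normal table)

Margin of error formula for z-interval: E = z* × σ/√n

E = 1.96 × 7.1/√61
  = 1.96 × 0.909062
  = 1.7818

Rounded to 2 decimal places:

1.78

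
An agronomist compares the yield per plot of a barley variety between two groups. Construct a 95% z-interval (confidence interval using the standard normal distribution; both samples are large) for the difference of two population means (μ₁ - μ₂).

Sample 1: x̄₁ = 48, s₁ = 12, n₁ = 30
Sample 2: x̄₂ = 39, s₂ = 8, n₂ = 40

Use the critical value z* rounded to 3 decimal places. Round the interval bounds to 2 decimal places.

Both samples are large (n₁ = 30 ≥ 30, n₂ = 40 ≥ 30), so a z-interval for the difference of means applies.

Point estimate: x̄₁ - x̄₂ = 48 - 39 = 9

Standard error: SE = √(s₁²/n₁ + s₂²/n₂)
= √(12²/30 + 8²/40)
= √(4.800000 + 1.600000)
= 2.529822

For 95% confidence, z* = 1.96 (from standard normal table)
Margin of error: E = z* × SE = 1.96 × 2.529822 = 4.9585

Z-interval: (x̄₁ - x̄₂) ± E = 9 ± 4.9585 = (4.0415, 13.9585)

Rounded to 2 decimal places:

(4.04, 13.96)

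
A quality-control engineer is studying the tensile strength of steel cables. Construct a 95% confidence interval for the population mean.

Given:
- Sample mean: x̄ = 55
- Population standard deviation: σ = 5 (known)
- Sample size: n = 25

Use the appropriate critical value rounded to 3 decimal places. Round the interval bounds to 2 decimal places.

The population standard deviation σ is known, so use a z-interval (standard normal critical value).

For 95% confidence, z* = 1.96 (from standard normal table)

Standard error: SE = σ/√n = 5/√25 = 1.000000

Margin of error: E = z* × SE = 1.96 × 1.000000 = 1.9600

Z-interval: x̄ ± E = 55 ± 1.9600 = (53.0400, 56.9600)

Rounded to 2 decimal places:

(53.04, 56.96)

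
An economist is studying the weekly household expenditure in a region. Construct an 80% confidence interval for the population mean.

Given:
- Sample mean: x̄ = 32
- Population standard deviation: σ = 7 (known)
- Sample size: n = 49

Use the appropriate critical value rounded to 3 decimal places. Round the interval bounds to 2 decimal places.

The population standard deviation σ is known, so use a z-interval (standard normal critical value).

For 80% confidence, z* = 1.282 (from standard normal table)

Standard error: SE = σ/√n = 7/√49 = 1.000000

Margin of error: E = z* × SE = 1.282 × 1.000000 = 1.2820

Z-interval: x̄ ± E = 32 ± 1.2820 = (30.7180, 33.2820)

Rounded to 2 decimal places:

(30.72, 33.28)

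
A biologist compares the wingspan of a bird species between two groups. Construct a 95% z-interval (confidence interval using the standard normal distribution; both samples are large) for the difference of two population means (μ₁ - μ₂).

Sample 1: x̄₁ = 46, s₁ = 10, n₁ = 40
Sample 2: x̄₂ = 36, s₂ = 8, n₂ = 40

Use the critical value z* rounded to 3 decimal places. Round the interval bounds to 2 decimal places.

Both samples are large (n₁ = 40 ≥ 30, n₂ = 40 ≥ 30), so a z-interval for the difference of means applies.

Point estimate: x̄₁ - x̄₂ = 46 - 36 = 10

Standard error: SE = √(s₁²/n₁ + s₂²/n₂)
= √(10²/40 + 8²/40)
= √(2.500000 + 1.600000)
= 2.024846

For 95% confidence, z* = 1.96 (from standard normal table)
Margin of error: E = z* × SE = 1.96 × 2.024846 = 3.9687

Z-interval: (x̄₁ - x̄₂) ± E = 10 ± 3.9687 = (6.0313, 13.9687)

Rounded to 2 decimal places:

(6.03, 13.97)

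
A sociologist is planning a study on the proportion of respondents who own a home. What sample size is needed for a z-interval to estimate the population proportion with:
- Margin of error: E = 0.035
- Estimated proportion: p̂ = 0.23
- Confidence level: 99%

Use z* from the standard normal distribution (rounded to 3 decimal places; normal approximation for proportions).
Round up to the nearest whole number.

Using z* for proportion z-interval (normal approximation).

For 99% confidence, z* = 2.576 (from standard normal table)

Sample size formula for proportion z-interval: n = z*²p̂(1-p̂)/E²

n = 2.576² × 0.23 × 0.77 / 0.035²
  = 6.635776 × 0.1771 / 0.001225
  = 959.3436

Round up to the nearest whole number: n = 960

960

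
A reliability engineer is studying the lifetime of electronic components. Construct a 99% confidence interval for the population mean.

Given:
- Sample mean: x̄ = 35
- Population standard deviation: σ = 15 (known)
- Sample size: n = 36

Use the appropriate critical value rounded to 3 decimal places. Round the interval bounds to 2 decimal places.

The population standard deviation σ is known, so use a z-interval (standard normal critical value).

For 99% confidence, z* = 2.576 (from standard normal table)

Standard error: SE = σ/√n = 15/√36 = 2.500000

Margin of error: E = z* × SE = 2.576 × 2.500000 = 6.4400

Z-interval: x̄ ± E = 35 ± 6.4400 = (28.5600, 41.4400)

Rounded to 2 decimal places:

(28.56, 41.44)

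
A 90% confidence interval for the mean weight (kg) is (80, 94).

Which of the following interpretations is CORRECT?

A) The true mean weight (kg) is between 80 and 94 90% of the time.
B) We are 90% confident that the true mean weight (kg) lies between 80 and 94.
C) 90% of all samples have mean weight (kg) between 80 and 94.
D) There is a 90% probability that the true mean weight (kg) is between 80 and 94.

A confidence interval represents our confidence in the procedure, not a probability statement about the parameter.

Key concept: If we repeated this sampling process many times and computed a 90% CI each time, about 90% of those intervals would contain the true population parameter.

For this specific interval (80, 94):
- Midpoint (point estimate): 87
- Margin of error: 7

The correct interpretation is the one stating confidence that the true parameter lies in the interval — option B.

B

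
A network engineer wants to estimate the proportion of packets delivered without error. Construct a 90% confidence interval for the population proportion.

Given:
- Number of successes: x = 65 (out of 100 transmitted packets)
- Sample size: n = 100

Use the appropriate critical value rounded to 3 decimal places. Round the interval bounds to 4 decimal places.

Sample proportion: p̂ = 65/100 = 0.650000

Check conditions for normal approximation:
  np̂ = 65 ≥ 10 ✓
  n(1-p̂) = 35 ≥ 10 ✓

The sample is large enough, so use a z-interval (normal approximation) for the proportion.

For 90% confidence, z* = 1.645 (from standard normal table)

Standard error: SE = √(p̂(1-p̂)/n) = √(0.650000×0.350000/100) = 0.04769696

Margin of error: E = z* × SE = 1.645 × 0.04769696 = 0.078461

Z-interval: p̂ ± E = 0.650000 ± 0.078461 = (0.571539, 0.728461)

Rounded to 4 decimal places:

(0.5715, 0.7285)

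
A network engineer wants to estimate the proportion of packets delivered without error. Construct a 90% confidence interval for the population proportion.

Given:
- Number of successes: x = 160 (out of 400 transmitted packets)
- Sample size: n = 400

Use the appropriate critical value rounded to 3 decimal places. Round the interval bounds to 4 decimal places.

Sample proportion: p̂ = 160/400 = 0.400000

Check conditions for normal approximation:
  np̂ = 160 ≥ 10 ✓
  n(1-p̂) = 240 ≥ 10 ✓

The sample is large enough, so use a z-interval (normal approximation) for the proportion.

For 90% confidence, z* = 1.645 (from standard normal table)

Standard error: SE = √(p̂(1-p̂)/n) = √(0.400000×0.600000/400) = 0.02449490

Margin of error: E = z* × SE = 1.645 × 0.02449490 = 0.040294

Z-interval: p̂ ± E = 0.400000 ± 0.040294 = (0.359706, 0.440294)

Rounded to 4 decimal places:

(0.3597, 0.4403)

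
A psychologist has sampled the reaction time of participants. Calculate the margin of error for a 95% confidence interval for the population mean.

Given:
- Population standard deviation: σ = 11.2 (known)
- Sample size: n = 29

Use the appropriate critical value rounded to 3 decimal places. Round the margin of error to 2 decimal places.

The population standard deviation σ is known, so use the z-interval margin of error formula.

For 95% confidence, z* = 1.96 (from standard normal table)

Margin of error formula for z-interval: E = z* × σ/√n

E = 1.96 × 11.2/√29
  = 1.96 × 2.079788
  = 4.0764

Rounded to 2 decimal places:

4.08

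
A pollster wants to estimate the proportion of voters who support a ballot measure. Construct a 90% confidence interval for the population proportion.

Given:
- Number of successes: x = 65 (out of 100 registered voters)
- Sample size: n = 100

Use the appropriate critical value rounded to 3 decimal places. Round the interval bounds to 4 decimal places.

Sample proportion: p̂ = 65/100 = 0.650000

Check conditions for normal approximation:
  np̂ = 65 ≥ 10 ✓
  n(1-p̂) = 35 ≥ 10 ✓

The sample is large enough, so use a z-interval (normal approximation) for the proportion.

For 90% confidence, z* = 1.645 (from standard normal table)

Standard error: SE = √(p̂(1-p̂)/n) = √(0.650000×0.350000/100) = 0.04769696

Margin of error: E = z* × SE = 1.645 × 0.04769696 = 0.078461

Z-interval: p̂ ± E = 0.650000 ± 0.078461 = (0.571539, 0.728461)

Rounded to 4 decimal places:

(0.5715, 0.7285)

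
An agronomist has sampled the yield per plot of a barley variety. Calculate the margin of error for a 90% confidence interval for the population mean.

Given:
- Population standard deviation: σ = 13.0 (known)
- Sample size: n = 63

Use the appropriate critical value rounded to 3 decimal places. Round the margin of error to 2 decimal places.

The population standard deviation σ is known, so use the z-interval margin of error formula.

For 90% confidence, z* = 1.645 (from standard normal table)

Margin of error formula for z-interval: E = z* × σ/√n

E = 1.645 × 13.0/√63
  = 1.645 × 1.637846
  = 2.6943

Rounded to 2 decimal places:

2.69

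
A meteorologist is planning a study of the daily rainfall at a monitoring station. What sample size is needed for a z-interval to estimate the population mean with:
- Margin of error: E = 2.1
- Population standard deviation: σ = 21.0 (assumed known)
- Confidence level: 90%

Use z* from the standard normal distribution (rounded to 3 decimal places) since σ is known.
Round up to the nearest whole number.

Using z* since population σ is known (z-interval formula).

For 90% confidence, z* = 1.645 (from standard normal table)

Sample size formula for z-interval: n = (z*σ/E)²

n = (1.645 × 21.0 / 2.1)²
  = (16.450000)²
  = 270.6025

Round up to the nearest whole number: n = 271

271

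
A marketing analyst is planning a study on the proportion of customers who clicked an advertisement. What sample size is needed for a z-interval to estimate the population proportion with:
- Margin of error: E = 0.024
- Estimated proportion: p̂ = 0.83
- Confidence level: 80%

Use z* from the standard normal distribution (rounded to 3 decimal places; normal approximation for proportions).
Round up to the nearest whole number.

Using z* for proportion z-interval (normal approximation).

For 80% confidence, z* = 1.282 (from standard normal table)

Sample size formula for proportion z-interval: n = z*²p̂(1-p̂)/E²

n = 1.282² × 0.83 × 0.17 / 0.024²
  = 1.643524 × 0.1411 / 0.000576
  = 402.6063

Round up to the nearest whole number: n = 403

403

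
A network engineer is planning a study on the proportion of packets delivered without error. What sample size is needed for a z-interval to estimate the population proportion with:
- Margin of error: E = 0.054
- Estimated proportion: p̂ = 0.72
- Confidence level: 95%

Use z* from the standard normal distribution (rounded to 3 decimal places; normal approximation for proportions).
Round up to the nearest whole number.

Using z* for proportion z-interval (normal approximation).

For 95% confidence, z* = 1.96 (from standard normal table)

Sample size formula for proportion z-interval: n = z*²p̂(1-p̂)/E²

n = 1.96² × 0.72 × 0.28 / 0.054²
  = 3.8416 × 0.2016 / 0.002916
  = 265.5921

Round up to the nearest whole number: n = 266

266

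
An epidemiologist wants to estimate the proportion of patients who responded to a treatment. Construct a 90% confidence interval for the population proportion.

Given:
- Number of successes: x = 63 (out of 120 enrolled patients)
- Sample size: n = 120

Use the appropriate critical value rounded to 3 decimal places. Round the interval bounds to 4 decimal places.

Sample proportion: p̂ = 63/120 = 0.525000

Check conditions for normal approximation:
  np̂ = 63 ≥ 10 ✓
  n(1-p̂) = 57 ≥ 10 ✓

The sample is large enough, so use a z-interval (normal approximation) for the proportion.

For 90% confidence, z* = 1.645 (from standard normal table)

Standard error: SE = √(p̂(1-p̂)/n) = √(0.525000×0.475000/120) = 0.04558646

Margin of error: E = z* × SE = 1.645 × 0.04558646 = 0.074990

Z-interval: p̂ ± E = 0.525000 ± 0.074990 = (0.450010, 0.599990)

Rounded to 4 decimal places:

(0.4500, 0.6000)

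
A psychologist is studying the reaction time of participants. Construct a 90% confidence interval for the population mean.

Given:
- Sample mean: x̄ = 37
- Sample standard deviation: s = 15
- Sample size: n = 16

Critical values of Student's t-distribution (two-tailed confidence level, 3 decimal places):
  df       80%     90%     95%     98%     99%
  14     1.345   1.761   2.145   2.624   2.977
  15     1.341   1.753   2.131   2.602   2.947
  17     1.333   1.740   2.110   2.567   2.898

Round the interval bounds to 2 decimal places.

The population standard deviation σ is unknown (only the sample standard deviation s is given), so use a t-interval with df = n - 1 = 16 - 1 = 15.

For 90% confidence with df = 15, t* = 1.753 (from t-table)

Standard error: SE = s/√n = 15/√16 = 3.750000

Margin of error: E = t* × SE = 1.753 × 3.750000 = 6.5737

T-interval: x̄ ± E = 37 ± 6.5737 = (30.4262, 43.5737)

Rounded to 2 decimal places:

(30.43, 43.57)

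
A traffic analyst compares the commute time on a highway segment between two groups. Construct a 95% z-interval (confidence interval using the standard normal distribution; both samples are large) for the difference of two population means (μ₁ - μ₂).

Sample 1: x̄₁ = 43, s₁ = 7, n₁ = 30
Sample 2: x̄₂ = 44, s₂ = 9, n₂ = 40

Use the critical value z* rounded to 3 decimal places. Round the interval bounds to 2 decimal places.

Both samples are large (n₁ = 30 ≥ 30, n₂ = 40 ≥ 30), so a z-interval for the difference of means applies.

Point estimate: x̄₁ - x̄₂ = 43 - 44 = -1

Standard error: SE = √(s₁²/n₁ + s₂²/n₂)
= √(7²/30 + 9²/40)
= √(1.633333 + 2.025000)
= 1.912677

For 95% confidence, z* = 1.96 (from standard normal table)
Margin of error: E = z* × SE = 1.96 × 1.912677 = 3.7488

Z-interval: (x̄₁ - x̄₂) ± E = -1 ± 3.7488 = (-4.7488, 2.7488)

Rounded to 2 decimal places:

(-4.75, 2.75)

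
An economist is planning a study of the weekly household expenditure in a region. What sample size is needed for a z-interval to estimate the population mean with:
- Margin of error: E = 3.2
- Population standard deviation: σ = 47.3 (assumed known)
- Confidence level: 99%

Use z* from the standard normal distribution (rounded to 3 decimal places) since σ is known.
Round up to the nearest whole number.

Using z* since population σ is known (z-interval formula).

For 99% confidence, z* = 2.576 (from standard normal table)

Sample size formula for z-interval: n = (z*σ/E)²

n = (2.576 × 47.3 / 3.2)²
  = (38.076500)²
  = 1449.8199

Round up to the nearest whole number: n = 1450

1450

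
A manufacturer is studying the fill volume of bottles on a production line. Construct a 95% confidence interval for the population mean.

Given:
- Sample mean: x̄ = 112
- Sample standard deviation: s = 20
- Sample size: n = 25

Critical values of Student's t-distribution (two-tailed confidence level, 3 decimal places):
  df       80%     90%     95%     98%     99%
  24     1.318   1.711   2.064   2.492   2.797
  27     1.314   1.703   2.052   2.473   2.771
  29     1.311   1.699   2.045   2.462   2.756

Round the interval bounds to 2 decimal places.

The population standard deviation σ is unknown (only the sample standard deviation s is given), so use a t-interval with df = n - 1 = 25 - 1 = 24.

For 95% confidence with df = 24, t* = 2.064 (from t-table)

Standard error: SE = s/√n = 20/√25 = 4.000000

Margin of error: E = t* × SE = 2.064 × 4.000000 = 8.2560

T-interval: x̄ ± E = 112 ± 8.2560 = (103.7440, 120.2560)

Rounded to 2 decimal places:

(103.74, 120.26)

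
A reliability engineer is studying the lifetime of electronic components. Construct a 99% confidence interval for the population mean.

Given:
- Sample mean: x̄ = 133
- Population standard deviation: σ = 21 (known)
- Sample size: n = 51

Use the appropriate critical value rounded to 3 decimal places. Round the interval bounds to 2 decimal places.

The population standard deviation σ is known, so use a z-interval (standard normal critical value).

For 99% confidence, z* = 2.576 (from standard normal table)

Standard error: SE = σ/√n = 21/√51 = 2.9405882

Margin of error: E = z* × SE = 2.576 × 2.9405882 = 7.57496

Z-interval: x̄ ± E = 133 ± 7.57496 = (125.42504, 140.57496)

Rounded to 2 decimal places:

(125.43, 140.57)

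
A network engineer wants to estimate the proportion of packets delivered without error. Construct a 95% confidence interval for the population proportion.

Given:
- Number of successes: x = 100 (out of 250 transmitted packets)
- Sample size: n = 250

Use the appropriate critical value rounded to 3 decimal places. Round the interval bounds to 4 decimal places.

Sample proportion: p̂ = 100/250 = 0.400000

Check conditions for normal approximation:
  np̂ = 100 ≥ 10 ✓
  n(1-p̂) = 150 ≥ 10 ✓

The sample is large enough, so use a z-interval (normal approximation) for the proportion.

For 95% confidence, z* = 1.96 (from standard normal table)

Standard error: SE = √(p̂(1-p̂)/n) = √(0.400000×0.600000/250) = 0.03098387

Margin of error: E = z* × SE = 1.96 × 0.03098387 = 0.060728

Z-interval: p̂ ± E = 0.400000 ± 0.060728 = (0.339272, 0.460728)

Rounded to 4 decimal places:

(0.3393, 0.4607)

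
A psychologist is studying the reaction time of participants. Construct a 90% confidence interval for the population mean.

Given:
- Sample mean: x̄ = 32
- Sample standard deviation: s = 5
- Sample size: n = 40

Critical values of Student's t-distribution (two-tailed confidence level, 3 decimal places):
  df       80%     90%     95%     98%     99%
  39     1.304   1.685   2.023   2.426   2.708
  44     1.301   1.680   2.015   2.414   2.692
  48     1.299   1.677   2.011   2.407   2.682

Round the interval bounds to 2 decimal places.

The population standard deviation σ is unknown (only the sample standard deviation s is given), so use a t-interval with df = n - 1 = 40 - 1 = 39.

For 90% confidence with df = 39, t* = 1.685 (from t-table)

Standard error: SE = s/√n = 5/√40 = 0.790569

Margin of error: E = t* × SE = 1.685 × 0.790569 = 1.3321

T-interval: x̄ ± E = 32 ± 1.3321 = (30.6679, 33.3321)

Rounded to 2 decimal places:

(30.67, 33.33)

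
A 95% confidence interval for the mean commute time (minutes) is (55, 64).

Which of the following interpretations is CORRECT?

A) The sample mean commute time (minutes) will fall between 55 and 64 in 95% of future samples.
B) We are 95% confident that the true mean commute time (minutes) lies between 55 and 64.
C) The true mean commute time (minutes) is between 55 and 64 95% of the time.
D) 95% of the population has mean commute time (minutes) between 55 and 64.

A confidence interval represents our confidence in the procedure, not a probability statement about the parameter.

Key concept: If we repeated this sampling process many times and computed a 95% CI each time, about 95% of those intervals would contain the true population parameter.

For this specific interval (55, 64):
- Midpoint (point estimate): 59.5
- Margin of error: 4.5

The correct interpretation is the one stating confidence that the true parameter lies in the interval — option B.

B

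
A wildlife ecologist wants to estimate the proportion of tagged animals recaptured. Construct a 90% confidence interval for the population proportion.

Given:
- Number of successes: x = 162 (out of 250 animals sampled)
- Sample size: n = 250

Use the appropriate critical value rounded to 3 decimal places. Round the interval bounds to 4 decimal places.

Sample proportion: p̂ = 162/250 = 0.648000

Check conditions for normal approximation:
  np̂ = 162 ≥ 10 ✓
  n(1-p̂) = 88 ≥ 10 ✓

The sample is large enough, so use a z-interval (normal approximation) for the proportion.

For 90% confidence, z* = 1.645 (from standard normal table)

Standard error: SE = √(p̂(1-p̂)/n) = √(0.648000×0.352000/250) = 0.03020569

Margin of error: E = z* × SE = 1.645 × 0.03020569 = 0.049688

Z-interval: p̂ ± E = 0.648000 ± 0.049688 = (0.598312, 0.697688)

Rounded to 4 decimal places:

(0.5983, 0.6977)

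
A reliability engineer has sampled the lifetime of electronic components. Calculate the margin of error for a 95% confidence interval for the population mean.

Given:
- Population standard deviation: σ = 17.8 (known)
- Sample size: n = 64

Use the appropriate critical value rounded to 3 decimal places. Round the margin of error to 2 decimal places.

The population standard deviation σ is known, so use the z-interval margin of error formula.

For 95% confidence, z* = 1.96 (from standard normal table)

Margin of error formula for z-interval: E = z* × σ/√n

E = 1.96 × 17.8/√64
  = 1.96 × 2.225000
  = 4.3610

Rounded to 2 decimal places:

4.36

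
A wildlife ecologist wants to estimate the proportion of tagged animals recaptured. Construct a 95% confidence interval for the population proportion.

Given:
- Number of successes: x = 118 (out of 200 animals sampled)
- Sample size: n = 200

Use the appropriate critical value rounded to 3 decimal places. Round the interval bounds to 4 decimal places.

Sample proportion: p̂ = 118/200 = 0.590000

Check conditions for normal approximation:
  np̂ = 118 ≥ 10 ✓
  n(1-p̂) = 82 ≥ 10 ✓

The sample is large enough, so use a z-interval (normal approximation) for the proportion.

For 95% confidence, z* = 1.96 (from standard normal table)

Standard error: SE = √(p̂(1-p̂)/n) = √(0.590000×0.410000/200) = 0.03477787

Margin of error: E = z* × SE = 1.96 × 0.03477787 = 0.068165

Z-interval: p̂ ± E = 0.590000 ± 0.068165 = (0.521835, 0.658165)

Rounded to 4 decimal places:

(0.5218, 0.6582)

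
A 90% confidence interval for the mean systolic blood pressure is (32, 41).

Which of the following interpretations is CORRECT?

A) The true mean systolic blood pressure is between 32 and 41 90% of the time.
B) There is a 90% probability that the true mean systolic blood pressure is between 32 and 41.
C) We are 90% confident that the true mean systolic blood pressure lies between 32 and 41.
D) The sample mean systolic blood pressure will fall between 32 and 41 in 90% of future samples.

A confidence interval represents our confidence in the procedure, not a probability statement about the parameter.

Key concept: If we repeated this sampling process many times and computed a 90% CI each time, about 90% of those intervals would contain the true population parameter.

For this specific interval (32, 41):
- Midpoint (point estimate): 36.5
- Margin of error: 4.5

The correct interpretation is the one stating confidence that the true parameter lies in the interval — option C.

C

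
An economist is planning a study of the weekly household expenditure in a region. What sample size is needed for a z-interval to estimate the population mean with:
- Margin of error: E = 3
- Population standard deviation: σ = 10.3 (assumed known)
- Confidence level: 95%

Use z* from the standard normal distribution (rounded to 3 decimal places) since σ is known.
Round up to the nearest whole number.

Using z* since population σ is known (z-interval formula).

For 95% confidence, z* = 1.96 (from standard normal table)

Sample size formula for z-interval: n = (z*σ/E)²

n = (1.96 × 10.3 / 3)²
  = (6.729333)²
  = 45.2839

Round up to the nearest whole number: n = 46

46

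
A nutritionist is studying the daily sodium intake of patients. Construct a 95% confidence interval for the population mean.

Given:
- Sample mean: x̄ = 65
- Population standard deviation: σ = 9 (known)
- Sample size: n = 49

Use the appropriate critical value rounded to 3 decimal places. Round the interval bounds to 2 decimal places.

The population standard deviation σ is known, so use a z-interval (standard normal critical value).

For 95% confidence, z* = 1.96 (from standard normal table)

Standard error: SE = σ/√n = 9/√49 = 1.285714

Margin of error: E = z* × SE = 1.96 × 1.285714 = 2.5200

Z-interval: x̄ ± E = 65 ± 2.5200 = (62.4800, 67.5200)

Rounded to 2 decimal places:

(62.48, 67.52)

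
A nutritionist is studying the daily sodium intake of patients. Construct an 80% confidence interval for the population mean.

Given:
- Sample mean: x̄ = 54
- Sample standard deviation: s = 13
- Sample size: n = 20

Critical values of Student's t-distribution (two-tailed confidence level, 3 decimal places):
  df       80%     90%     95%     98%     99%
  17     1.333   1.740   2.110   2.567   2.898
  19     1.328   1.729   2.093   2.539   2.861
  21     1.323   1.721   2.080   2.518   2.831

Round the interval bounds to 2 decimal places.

The population standard deviation σ is unknown (only the sample standard deviation s is given), so use a t-interval with df = n - 1 = 20 - 1 = 19.

For 80% confidence with df = 19, t* = 1.328 (from t-table)

Standard error: SE = s/√n = 13/√20 = 2.906888

Margin of error: E = t* × SE = 1.328 × 2.906888 = 3.8603

T-interval: x̄ ± E = 54 ± 3.8603 = (50.1397, 57.8603)

Rounded to 2 decimal places:

(50.14, 57.86)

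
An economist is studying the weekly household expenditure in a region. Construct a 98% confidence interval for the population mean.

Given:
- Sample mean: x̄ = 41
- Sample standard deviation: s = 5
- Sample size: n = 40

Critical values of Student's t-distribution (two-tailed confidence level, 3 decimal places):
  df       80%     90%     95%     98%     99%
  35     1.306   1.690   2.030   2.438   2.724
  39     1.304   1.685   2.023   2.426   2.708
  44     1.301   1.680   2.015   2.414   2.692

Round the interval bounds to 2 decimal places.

The population standard deviation σ is unknown (only the sample standard deviation s is given), so use a t-interval with df = n - 1 = 40 - 1 = 39.

For 98% confidence with df = 39, t* = 2.426 (from t-table)

Standard error: SE = s/√n = 5/√40 = 0.790569

Margin of error: E = t* × SE = 2.426 × 0.790569 = 1.9179

T-interval: x̄ ± E = 41 ± 1.9179 = (39.0821, 42.9179)

Rounded to 2 decimal places:

(39.08, 42.92)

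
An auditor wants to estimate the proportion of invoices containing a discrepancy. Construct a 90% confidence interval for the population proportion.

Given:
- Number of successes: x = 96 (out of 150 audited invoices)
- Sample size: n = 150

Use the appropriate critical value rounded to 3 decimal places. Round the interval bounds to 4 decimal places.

Sample proportion: p̂ = 96/150 = 0.640000

Check conditions for normal approximation:
  np̂ = 96 ≥ 10 ✓
  n(1-p̂) = 54 ≥ 10 ✓

The sample is large enough, so use a z-interval (normal approximation) for the proportion.

For 90% confidence, z* = 1.645 (from standard normal table)

Standard error: SE = √(p̂(1-p̂)/n) = √(0.640000×0.360000/150) = 0.03919184

Margin of error: E = z* × SE = 1.645 × 0.03919184 = 0.064471

Z-interval: p̂ ± E = 0.640000 ± 0.064471 = (0.575529, 0.704471)

Rounded to 4 decimal places:

(0.5755, 0.7045)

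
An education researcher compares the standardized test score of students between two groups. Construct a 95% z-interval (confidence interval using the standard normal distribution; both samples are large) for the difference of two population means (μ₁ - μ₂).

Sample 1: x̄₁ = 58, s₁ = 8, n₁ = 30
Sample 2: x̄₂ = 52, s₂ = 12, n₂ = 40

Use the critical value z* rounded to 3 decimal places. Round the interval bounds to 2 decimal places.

Both samples are large (n₁ = 30 ≥ 30, n₂ = 40 ≥ 30), so a z-interval for the difference of means applies.

Point estimate: x̄₁ - x̄₂ = 58 - 52 = 6

Standard error: SE = √(s₁²/n₁ + s₂²/n₂)
= √(8²/30 + 12²/40)
= √(2.133333 + 3.600000)
= 2.394438

For 95% confidence, z* = 1.96 (from standard normal table)
Margin of error: E = z* × SE = 1.96 × 2.394438 = 4.6931

Z-interval: (x̄₁ - x̄₂) ± E = 6 ± 4.6931 = (1.3069, 10.6931)

Rounded to 2 decimal places:

(1.31, 10.69)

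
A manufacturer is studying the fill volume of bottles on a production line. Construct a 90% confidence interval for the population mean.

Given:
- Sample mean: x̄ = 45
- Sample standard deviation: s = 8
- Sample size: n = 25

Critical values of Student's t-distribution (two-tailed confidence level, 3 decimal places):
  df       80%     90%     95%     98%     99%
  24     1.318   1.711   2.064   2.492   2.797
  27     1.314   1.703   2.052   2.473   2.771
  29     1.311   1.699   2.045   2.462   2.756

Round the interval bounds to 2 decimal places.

The population standard deviation σ is unknown (only the sample standard deviation s is given), so use a t-interval with df = n - 1 = 25 - 1 = 24.

For 90% confidence with df = 24, t* = 1.711 (from t-table)

Standard error: SE = s/√n = 8/√25 = 1.600000

Margin of error: E = t* × SE = 1.711 × 1.600000 = 2.7376

T-interval: x̄ ± E = 45 ± 2.7376 = (42.2624, 47.7376)

Rounded to 2 decimal places:

(42.26, 47.74)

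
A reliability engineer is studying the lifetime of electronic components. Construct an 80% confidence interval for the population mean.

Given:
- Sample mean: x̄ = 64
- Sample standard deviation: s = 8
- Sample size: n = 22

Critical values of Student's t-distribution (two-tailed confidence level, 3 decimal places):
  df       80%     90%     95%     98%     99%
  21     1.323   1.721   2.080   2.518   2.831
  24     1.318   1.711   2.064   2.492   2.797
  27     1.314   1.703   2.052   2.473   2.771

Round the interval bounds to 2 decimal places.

The population standard deviation σ is unknown (only the sample standard deviation s is given), so use a t-interval with df = n - 1 = 22 - 1 = 21.

For 80% confidence with df = 21, t* = 1.323 (from t-table)

Standard error: SE = s/√n = 8/√22 = 1.705606

Margin of error: E = t* × SE = 1.323 × 1.705606 = 2.2565

T-interval: x̄ ± E = 64 ± 2.2565 = (61.7435, 66.2565)

Rounded to 2 decimal places:

(61.74, 66.26)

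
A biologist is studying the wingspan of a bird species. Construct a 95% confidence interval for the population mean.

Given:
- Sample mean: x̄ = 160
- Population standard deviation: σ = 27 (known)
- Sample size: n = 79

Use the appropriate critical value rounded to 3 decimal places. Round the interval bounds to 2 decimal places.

The population standard deviation σ is known, so use a z-interval (standard normal critical value).

For 95% confidence, z* = 1.96 (from standard normal table)

Standard error: SE = σ/√n = 27/√79 = 3.037737

Margin of error: E = z* × SE = 1.96 × 3.037737 = 5.9540

Z-interval: x̄ ± E = 160 ± 5.9540 = (154.0460, 165.9540)

Rounded to 2 decimal places:

(154.05, 165.95)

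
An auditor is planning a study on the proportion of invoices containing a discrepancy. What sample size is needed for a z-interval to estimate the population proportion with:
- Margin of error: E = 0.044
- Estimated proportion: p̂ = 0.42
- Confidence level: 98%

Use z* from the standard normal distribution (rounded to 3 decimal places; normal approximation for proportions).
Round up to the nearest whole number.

Using z* for proportion z-interval (normal approximation).

For 98% confidence, z* = 2.326 (from standard normal table)

Sample size formula for proportion z-interval: n = z*²p̂(1-p̂)/E²

n = 2.326² × 0.42 × 0.58 / 0.044²
  = 5.410276 × 0.2436 / 0.001936
  = 680.7558

Round up to the nearest whole number: n = 681

681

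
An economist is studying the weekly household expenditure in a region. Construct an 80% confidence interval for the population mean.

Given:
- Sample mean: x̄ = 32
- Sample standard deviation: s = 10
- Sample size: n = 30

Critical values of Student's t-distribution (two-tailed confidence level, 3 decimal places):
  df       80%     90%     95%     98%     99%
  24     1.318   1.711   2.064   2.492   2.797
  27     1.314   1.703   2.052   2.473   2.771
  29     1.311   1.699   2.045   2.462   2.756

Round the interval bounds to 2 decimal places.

The population standard deviation σ is unknown (only the sample standard deviation s is given), so use a t-interval with df = n - 1 = 30 - 1 = 29.

For 80% confidence with df = 29, t* = 1.311 (from t-table)

Standard error: SE = s/√n = 10/√30 = 1.825742

Margin of error: E = t* × SE = 1.311 × 1.825742 = 2.3935

T-interval: x̄ ± E = 32 ± 2.3935 = (29.6065, 34.3935)

Rounded to 2 decimal places:

(29.61, 34.39)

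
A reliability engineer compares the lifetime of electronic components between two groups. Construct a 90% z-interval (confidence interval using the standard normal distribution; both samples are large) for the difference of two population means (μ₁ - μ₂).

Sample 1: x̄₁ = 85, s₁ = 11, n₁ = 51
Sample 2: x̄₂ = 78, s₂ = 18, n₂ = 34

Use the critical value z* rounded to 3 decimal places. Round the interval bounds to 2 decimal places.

Both samples are large (n₁ = 51 ≥ 30, n₂ = 34 ≥ 30), so a z-interval for the difference of means applies.

Point estimate: x̄₁ - x̄₂ = 85 - 78 = 7

Standard error: SE = √(s₁²/n₁ + s₂²/n₂)
= √(11²/51 + 18²/34)
= √(2.372549 + 9.529412)
= 3.449922

For 90% confidence, z* = 1.645 (from standard normal table)
Margin of error: E = z* × SE = 1.645 × 3.449922 = 5.6751

Z-interval: (x̄₁ - x̄₂) ± E = 7 ± 5.6751 = (1.3249, 12.6751)

Rounded to 2 decimal places:

(1.32, 12.68)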